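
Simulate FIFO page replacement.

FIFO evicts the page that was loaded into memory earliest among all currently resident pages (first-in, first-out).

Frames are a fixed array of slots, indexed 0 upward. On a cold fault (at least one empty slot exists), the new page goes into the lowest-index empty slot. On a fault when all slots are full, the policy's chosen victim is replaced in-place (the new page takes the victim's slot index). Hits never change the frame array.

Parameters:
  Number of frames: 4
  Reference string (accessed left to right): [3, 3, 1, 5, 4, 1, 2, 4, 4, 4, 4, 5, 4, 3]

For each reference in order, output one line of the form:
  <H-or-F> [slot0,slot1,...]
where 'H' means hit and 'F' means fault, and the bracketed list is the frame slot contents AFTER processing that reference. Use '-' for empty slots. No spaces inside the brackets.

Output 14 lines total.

F [3,-,-,-]
H [3,-,-,-]
F [3,1,-,-]
F [3,1,5,-]
F [3,1,5,4]
H [3,1,5,4]
F [2,1,5,4]
H [2,1,5,4]
H [2,1,5,4]
H [2,1,5,4]
H [2,1,5,4]
H [2,1,5,4]
H [2,1,5,4]
F [2,3,5,4]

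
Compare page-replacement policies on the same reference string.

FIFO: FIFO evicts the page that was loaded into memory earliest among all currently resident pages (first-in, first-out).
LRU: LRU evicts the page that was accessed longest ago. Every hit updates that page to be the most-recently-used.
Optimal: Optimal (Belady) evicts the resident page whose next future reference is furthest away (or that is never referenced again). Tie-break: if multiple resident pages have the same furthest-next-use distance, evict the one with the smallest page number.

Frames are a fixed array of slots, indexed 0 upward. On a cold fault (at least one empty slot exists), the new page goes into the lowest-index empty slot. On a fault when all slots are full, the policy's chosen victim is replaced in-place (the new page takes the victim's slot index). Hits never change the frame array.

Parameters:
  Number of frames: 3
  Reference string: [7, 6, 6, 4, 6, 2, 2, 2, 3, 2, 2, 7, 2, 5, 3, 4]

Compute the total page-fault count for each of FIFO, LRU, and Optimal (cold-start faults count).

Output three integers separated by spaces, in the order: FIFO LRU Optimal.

--- FIFO ---
  step 0: ref 7 -> FAULT, frames=[7,-,-] (faults so far: 1)
  step 1: ref 6 -> FAULT, frames=[7,6,-] (faults so far: 2)
  step 2: ref 6 -> HIT, frames=[7,6,-] (faults so far: 2)
  step 3: ref 4 -> FAULT, frames=[7,6,4] (faults so far: 3)
  step 4: ref 6 -> HIT, frames=[7,6,4] (faults so far: 3)
  step 5: ref 2 -> FAULT, evict 7, frames=[2,6,4] (faults so far: 4)
  step 6: ref 2 -> HIT, frames=[2,6,4] (faults so far: 4)
  step 7: ref 2 -> HIT, frames=[2,6,4] (faults so far: 4)
  step 8: ref 3 -> FAULT, evict 6, frames=[2,3,4] (faults so far: 5)
  step 9: ref 2 -> HIT, frames=[2,3,4] (faults so far: 5)
  step 10: ref 2 -> HIT, frames=[2,3,4] (faults so far: 5)
  step 11: ref 7 -> FAULT, evict 4, frames=[2,3,7] (faults so far: 6)
  step 12: ref 2 -> HIT, frames=[2,3,7] (faults so far: 6)
  step 13: ref 5 -> FAULT, evict 2, frames=[5,3,7] (faults so far: 7)
  step 14: ref 3 -> HIT, frames=[5,3,7] (faults so far: 7)
  step 15: ref 4 -> FAULT, evict 3, frames=[5,4,7] (faults so far: 8)
  FIFO total faults: 8
--- LRU ---
  step 0: ref 7 -> FAULT, frames=[7,-,-] (faults so far: 1)
  step 1: ref 6 -> FAULT, frames=[7,6,-] (faults so far: 2)
  step 2: ref 6 -> HIT, frames=[7,6,-] (faults so far: 2)
  step 3: ref 4 -> FAULT, frames=[7,6,4] (faults so far: 3)
  step 4: ref 6 -> HIT, frames=[7,6,4] (faults so far: 3)
  step 5: ref 2 -> FAULT, evict 7, frames=[2,6,4] (faults so far: 4)
  step 6: ref 2 -> HIT, frames=[2,6,4] (faults so far: 4)
  step 7: ref 2 -> HIT, frames=[2,6,4] (faults so far: 4)
  step 8: ref 3 -> FAULT, evict 4, frames=[2,6,3] (faults so far: 5)
  step 9: ref 2 -> HIT, frames=[2,6,3] (faults so far: 5)
  step 10: ref 2 -> HIT, frames=[2,6,3] (faults so far: 5)
  step 11: ref 7 -> FAULT, evict 6, frames=[2,7,3] (faults so far: 6)
  step 12: ref 2 -> HIT, frames=[2,7,3] (faults so far: 6)
  step 13: ref 5 -> FAULT, evict 3, frames=[2,7,5] (faults so far: 7)
  step 14: ref 3 -> FAULT, evict 7, frames=[2,3,5] (faults so far: 8)
  step 15: ref 4 -> FAULT, evict 2, frames=[4,3,5] (faults so far: 9)
  LRU total faults: 9
--- Optimal ---
  step 0: ref 7 -> FAULT, frames=[7,-,-] (faults so far: 1)
  step 1: ref 6 -> FAULT, frames=[7,6,-] (faults so far: 2)
  step 2: ref 6 -> HIT, frames=[7,6,-] (faults so far: 2)
  step 3: ref 4 -> FAULT, frames=[7,6,4] (faults so far: 3)
  step 4: ref 6 -> HIT, frames=[7,6,4] (faults so far: 3)
  step 5: ref 2 -> FAULT, evict 6, frames=[7,2,4] (faults so far: 4)
  step 6: ref 2 -> HIT, frames=[7,2,4] (faults so far: 4)
  step 7: ref 2 -> HIT, frames=[7,2,4] (faults so far: 4)
  step 8: ref 3 -> FAULT, evict 4, frames=[7,2,3] (faults so far: 5)
  step 9: ref 2 -> HIT, frames=[7,2,3] (faults so far: 5)
  step 10: ref 2 -> HIT, frames=[7,2,3] (faults so far: 5)
  step 11: ref 7 -> HIT, frames=[7,2,3] (faults so far: 5)
  step 12: ref 2 -> HIT, frames=[7,2,3] (faults so far: 5)
  step 13: ref 5 -> FAULT, evict 2, frames=[7,5,3] (faults so far: 6)
  step 14: ref 3 -> HIT, frames=[7,5,3] (faults so far: 6)
  step 15: ref 4 -> FAULT, evict 3, frames=[7,5,4] (faults so far: 7)
  Optimal total faults: 7

Answer: 8 9 7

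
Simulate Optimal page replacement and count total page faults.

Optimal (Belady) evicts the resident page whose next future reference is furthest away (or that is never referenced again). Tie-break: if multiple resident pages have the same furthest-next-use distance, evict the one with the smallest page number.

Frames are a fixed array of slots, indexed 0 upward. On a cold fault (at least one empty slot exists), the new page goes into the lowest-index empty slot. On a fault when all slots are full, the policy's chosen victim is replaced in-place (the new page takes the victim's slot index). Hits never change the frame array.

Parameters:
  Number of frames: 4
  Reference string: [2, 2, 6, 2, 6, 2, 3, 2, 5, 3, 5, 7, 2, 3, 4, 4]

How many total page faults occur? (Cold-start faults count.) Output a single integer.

Step 0: ref 2 → FAULT, frames=[2,-,-,-]
Step 1: ref 2 → HIT, frames=[2,-,-,-]
Step 2: ref 6 → FAULT, frames=[2,6,-,-]
Step 3: ref 2 → HIT, frames=[2,6,-,-]
Step 4: ref 6 → HIT, frames=[2,6,-,-]
Step 5: ref 2 → HIT, frames=[2,6,-,-]
Step 6: ref 3 → FAULT, frames=[2,6,3,-]
Step 7: ref 2 → HIT, frames=[2,6,3,-]
Step 8: ref 5 → FAULT, frames=[2,6,3,5]
Step 9: ref 3 → HIT, frames=[2,6,3,5]
Step 10: ref 5 → HIT, frames=[2,6,3,5]
Step 11: ref 7 → FAULT (evict 5), frames=[2,6,3,7]
Step 12: ref 2 → HIT, frames=[2,6,3,7]
Step 13: ref 3 → HIT, frames=[2,6,3,7]
Step 14: ref 4 → FAULT (evict 2), frames=[4,6,3,7]
Step 15: ref 4 → HIT, frames=[4,6,3,7]
Total faults: 6

Answer: 6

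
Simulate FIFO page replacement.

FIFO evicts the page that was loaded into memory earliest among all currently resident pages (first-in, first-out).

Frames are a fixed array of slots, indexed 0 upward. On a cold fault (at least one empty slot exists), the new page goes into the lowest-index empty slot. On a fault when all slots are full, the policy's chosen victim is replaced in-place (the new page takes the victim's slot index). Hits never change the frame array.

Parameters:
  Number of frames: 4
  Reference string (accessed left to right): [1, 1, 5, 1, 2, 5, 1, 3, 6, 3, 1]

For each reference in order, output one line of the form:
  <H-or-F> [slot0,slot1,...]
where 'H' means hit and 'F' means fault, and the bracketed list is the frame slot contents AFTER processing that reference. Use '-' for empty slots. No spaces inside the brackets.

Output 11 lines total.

F [1,-,-,-]
H [1,-,-,-]
F [1,5,-,-]
H [1,5,-,-]
F [1,5,2,-]
H [1,5,2,-]
H [1,5,2,-]
F [1,5,2,3]
F [6,5,2,3]
H [6,5,2,3]
F [6,1,2,3]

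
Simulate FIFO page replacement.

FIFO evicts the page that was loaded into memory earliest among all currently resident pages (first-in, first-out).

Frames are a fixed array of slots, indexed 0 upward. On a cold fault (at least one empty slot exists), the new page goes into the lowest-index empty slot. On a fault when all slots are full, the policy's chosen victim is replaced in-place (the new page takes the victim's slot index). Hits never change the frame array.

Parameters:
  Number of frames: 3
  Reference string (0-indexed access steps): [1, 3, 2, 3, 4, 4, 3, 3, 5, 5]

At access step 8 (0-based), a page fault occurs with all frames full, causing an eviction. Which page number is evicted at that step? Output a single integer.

Step 0: ref 1 -> FAULT, frames=[1,-,-]
Step 1: ref 3 -> FAULT, frames=[1,3,-]
Step 2: ref 2 -> FAULT, frames=[1,3,2]
Step 3: ref 3 -> HIT, frames=[1,3,2]
Step 4: ref 4 -> FAULT, evict 1, frames=[4,3,2]
Step 5: ref 4 -> HIT, frames=[4,3,2]
Step 6: ref 3 -> HIT, frames=[4,3,2]
Step 7: ref 3 -> HIT, frames=[4,3,2]
Step 8: ref 5 -> FAULT, evict 3, frames=[4,5,2]
At step 8: evicted page 3

Answer: 3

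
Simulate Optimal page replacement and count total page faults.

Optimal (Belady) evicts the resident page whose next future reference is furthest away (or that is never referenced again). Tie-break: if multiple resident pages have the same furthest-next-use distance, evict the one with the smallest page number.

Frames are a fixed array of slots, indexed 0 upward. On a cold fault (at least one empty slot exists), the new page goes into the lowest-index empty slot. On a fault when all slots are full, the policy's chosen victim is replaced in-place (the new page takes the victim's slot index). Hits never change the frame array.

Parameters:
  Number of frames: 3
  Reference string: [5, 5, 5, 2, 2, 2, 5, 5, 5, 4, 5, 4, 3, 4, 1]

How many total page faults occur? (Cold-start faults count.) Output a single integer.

Step 0: ref 5 → FAULT, frames=[5,-,-]
Step 1: ref 5 → HIT, frames=[5,-,-]
Step 2: ref 5 → HIT, frames=[5,-,-]
Step 3: ref 2 → FAULT, frames=[5,2,-]
Step 4: ref 2 → HIT, frames=[5,2,-]
Step 5: ref 2 → HIT, frames=[5,2,-]
Step 6: ref 5 → HIT, frames=[5,2,-]
Step 7: ref 5 → HIT, frames=[5,2,-]
Step 8: ref 5 → HIT, frames=[5,2,-]
Step 9: ref 4 → FAULT, frames=[5,2,4]
Step 10: ref 5 → HIT, frames=[5,2,4]
Step 11: ref 4 → HIT, frames=[5,2,4]
Step 12: ref 3 → FAULT (evict 2), frames=[5,3,4]
Step 13: ref 4 → HIT, frames=[5,3,4]
Step 14: ref 1 → FAULT (evict 3), frames=[5,1,4]
Total faults: 5

Answer: 5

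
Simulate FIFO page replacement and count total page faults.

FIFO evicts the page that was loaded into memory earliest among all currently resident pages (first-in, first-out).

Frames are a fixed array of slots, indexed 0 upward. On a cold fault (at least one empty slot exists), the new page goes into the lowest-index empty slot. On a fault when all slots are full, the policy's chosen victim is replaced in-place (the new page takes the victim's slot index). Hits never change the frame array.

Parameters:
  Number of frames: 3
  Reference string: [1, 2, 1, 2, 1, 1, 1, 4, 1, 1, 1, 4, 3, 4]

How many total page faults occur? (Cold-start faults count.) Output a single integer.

Step 0: ref 1 → FAULT, frames=[1,-,-]
Step 1: ref 2 → FAULT, frames=[1,2,-]
Step 2: ref 1 → HIT, frames=[1,2,-]
Step 3: ref 2 → HIT, frames=[1,2,-]
Step 4: ref 1 → HIT, frames=[1,2,-]
Step 5: ref 1 → HIT, frames=[1,2,-]
Step 6: ref 1 → HIT, frames=[1,2,-]
Step 7: ref 4 → FAULT, frames=[1,2,4]
Step 8: ref 1 → HIT, frames=[1,2,4]
Step 9: ref 1 → HIT, frames=[1,2,4]
Step 10: ref 1 → HIT, frames=[1,2,4]
Step 11: ref 4 → HIT, frames=[1,2,4]
Step 12: ref 3 → FAULT (evict 1), frames=[3,2,4]
Step 13: ref 4 → HIT, frames=[3,2,4]
Total faults: 4

Answer: 4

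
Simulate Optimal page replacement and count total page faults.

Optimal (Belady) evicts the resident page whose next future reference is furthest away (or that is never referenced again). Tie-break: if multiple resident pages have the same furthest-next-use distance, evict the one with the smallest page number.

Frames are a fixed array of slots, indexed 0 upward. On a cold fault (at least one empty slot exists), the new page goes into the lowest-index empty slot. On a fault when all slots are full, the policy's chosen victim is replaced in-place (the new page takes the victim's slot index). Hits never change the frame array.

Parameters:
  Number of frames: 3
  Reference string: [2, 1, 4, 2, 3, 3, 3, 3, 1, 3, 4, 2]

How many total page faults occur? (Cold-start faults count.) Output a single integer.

Answer: 5

Derivation:
Step 0: ref 2 → FAULT, frames=[2,-,-]
Step 1: ref 1 → FAULT, frames=[2,1,-]
Step 2: ref 4 → FAULT, frames=[2,1,4]
Step 3: ref 2 → HIT, frames=[2,1,4]
Step 4: ref 3 → FAULT (evict 2), frames=[3,1,4]
Step 5: ref 3 → HIT, frames=[3,1,4]
Step 6: ref 3 → HIT, frames=[3,1,4]
Step 7: ref 3 → HIT, frames=[3,1,4]
Step 8: ref 1 → HIT, frames=[3,1,4]
Step 9: ref 3 → HIT, frames=[3,1,4]
Step 10: ref 4 → HIT, frames=[3,1,4]
Step 11: ref 2 → FAULT (evict 1), frames=[3,2,4]
Total faults: 5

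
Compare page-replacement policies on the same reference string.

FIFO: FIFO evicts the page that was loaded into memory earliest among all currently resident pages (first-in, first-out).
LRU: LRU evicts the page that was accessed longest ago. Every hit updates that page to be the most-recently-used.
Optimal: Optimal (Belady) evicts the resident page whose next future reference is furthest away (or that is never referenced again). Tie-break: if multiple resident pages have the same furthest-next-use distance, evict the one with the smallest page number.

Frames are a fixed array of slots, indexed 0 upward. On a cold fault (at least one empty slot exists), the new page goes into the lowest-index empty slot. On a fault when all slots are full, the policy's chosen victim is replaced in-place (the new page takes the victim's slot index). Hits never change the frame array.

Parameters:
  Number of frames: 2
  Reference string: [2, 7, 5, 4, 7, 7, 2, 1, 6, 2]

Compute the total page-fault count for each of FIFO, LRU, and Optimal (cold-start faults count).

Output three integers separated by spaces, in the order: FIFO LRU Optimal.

Answer: 9 9 7

Derivation:
--- FIFO ---
  step 0: ref 2 -> FAULT, frames=[2,-] (faults so far: 1)
  step 1: ref 7 -> FAULT, frames=[2,7] (faults so far: 2)
  step 2: ref 5 -> FAULT, evict 2, frames=[5,7] (faults so far: 3)
  step 3: ref 4 -> FAULT, evict 7, frames=[5,4] (faults so far: 4)
  step 4: ref 7 -> FAULT, evict 5, frames=[7,4] (faults so far: 5)
  step 5: ref 7 -> HIT, frames=[7,4] (faults so far: 5)
  step 6: ref 2 -> FAULT, evict 4, frames=[7,2] (faults so far: 6)
  step 7: ref 1 -> FAULT, evict 7, frames=[1,2] (faults so far: 7)
  step 8: ref 6 -> FAULT, evict 2, frames=[1,6] (faults so far: 8)
  step 9: ref 2 -> FAULT, evict 1, frames=[2,6] (faults so far: 9)
  FIFO total faults: 9
--- LRU ---
  step 0: ref 2 -> FAULT, frames=[2,-] (faults so far: 1)
  step 1: ref 7 -> FAULT, frames=[2,7] (faults so far: 2)
  step 2: ref 5 -> FAULT, evict 2, frames=[5,7] (faults so far: 3)
  step 3: ref 4 -> FAULT, evict 7, frames=[5,4] (faults so far: 4)
  step 4: ref 7 -> FAULT, evict 5, frames=[7,4] (faults so far: 5)
  step 5: ref 7 -> HIT, frames=[7,4] (faults so far: 5)
  step 6: ref 2 -> FAULT, evict 4, frames=[7,2] (faults so far: 6)
  step 7: ref 1 -> FAULT, evict 7, frames=[1,2] (faults so far: 7)
  step 8: ref 6 -> FAULT, evict 2, frames=[1,6] (faults so far: 8)
  step 9: ref 2 -> FAULT, evict 1, frames=[2,6] (faults so far: 9)
  LRU total faults: 9
--- Optimal ---
  step 0: ref 2 -> FAULT, frames=[2,-] (faults so far: 1)
  step 1: ref 7 -> FAULT, frames=[2,7] (faults so far: 2)
  step 2: ref 5 -> FAULT, evict 2, frames=[5,7] (faults so far: 3)
  step 3: ref 4 -> FAULT, evict 5, frames=[4,7] (faults so far: 4)
  step 4: ref 7 -> HIT, frames=[4,7] (faults so far: 4)
  step 5: ref 7 -> HIT, frames=[4,7] (faults so far: 4)
  step 6: ref 2 -> FAULT, evict 4, frames=[2,7] (faults so far: 5)
  step 7: ref 1 -> FAULT, evict 7, frames=[2,1] (faults so far: 6)
  step 8: ref 6 -> FAULT, evict 1, frames=[2,6] (faults so far: 7)
  step 9: ref 2 -> HIT, frames=[2,6] (faults so far: 7)
  Optimal total faults: 7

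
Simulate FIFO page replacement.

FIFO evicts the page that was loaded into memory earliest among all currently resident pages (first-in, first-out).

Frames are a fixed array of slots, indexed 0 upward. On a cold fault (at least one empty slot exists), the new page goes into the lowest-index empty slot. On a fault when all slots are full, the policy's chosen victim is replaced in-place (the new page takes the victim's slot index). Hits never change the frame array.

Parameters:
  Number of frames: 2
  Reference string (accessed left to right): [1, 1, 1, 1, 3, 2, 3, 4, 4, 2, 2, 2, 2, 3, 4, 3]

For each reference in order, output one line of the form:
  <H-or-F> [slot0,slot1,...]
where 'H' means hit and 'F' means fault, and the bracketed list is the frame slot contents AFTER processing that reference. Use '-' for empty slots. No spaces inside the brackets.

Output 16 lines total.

F [1,-]
H [1,-]
H [1,-]
H [1,-]
F [1,3]
F [2,3]
H [2,3]
F [2,4]
H [2,4]
H [2,4]
H [2,4]
H [2,4]
H [2,4]
F [3,4]
H [3,4]
H [3,4]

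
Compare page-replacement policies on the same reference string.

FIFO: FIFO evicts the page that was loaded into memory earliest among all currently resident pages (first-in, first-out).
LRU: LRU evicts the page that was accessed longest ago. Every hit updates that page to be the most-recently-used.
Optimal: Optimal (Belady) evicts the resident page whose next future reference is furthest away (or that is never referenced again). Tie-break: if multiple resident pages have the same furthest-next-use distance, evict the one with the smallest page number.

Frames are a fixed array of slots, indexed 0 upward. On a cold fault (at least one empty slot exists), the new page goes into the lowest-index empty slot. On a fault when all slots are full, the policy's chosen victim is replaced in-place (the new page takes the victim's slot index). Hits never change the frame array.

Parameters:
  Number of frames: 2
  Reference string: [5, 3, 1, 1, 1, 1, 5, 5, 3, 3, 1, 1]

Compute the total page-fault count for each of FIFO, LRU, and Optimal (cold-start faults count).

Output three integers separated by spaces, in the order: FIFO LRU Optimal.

--- FIFO ---
  step 0: ref 5 -> FAULT, frames=[5,-] (faults so far: 1)
  step 1: ref 3 -> FAULT, frames=[5,3] (faults so far: 2)
  step 2: ref 1 -> FAULT, evict 5, frames=[1,3] (faults so far: 3)
  step 3: ref 1 -> HIT, frames=[1,3] (faults so far: 3)
  step 4: ref 1 -> HIT, frames=[1,3] (faults so far: 3)
  step 5: ref 1 -> HIT, frames=[1,3] (faults so far: 3)
  step 6: ref 5 -> FAULT, evict 3, frames=[1,5] (faults so far: 4)
  step 7: ref 5 -> HIT, frames=[1,5] (faults so far: 4)
  step 8: ref 3 -> FAULT, evict 1, frames=[3,5] (faults so far: 5)
  step 9: ref 3 -> HIT, frames=[3,5] (faults so far: 5)
  step 10: ref 1 -> FAULT, evict 5, frames=[3,1] (faults so far: 6)
  step 11: ref 1 -> HIT, frames=[3,1] (faults so far: 6)
  FIFO total faults: 6
--- LRU ---
  step 0: ref 5 -> FAULT, frames=[5,-] (faults so far: 1)
  step 1: ref 3 -> FAULT, frames=[5,3] (faults so far: 2)
  step 2: ref 1 -> FAULT, evict 5, frames=[1,3] (faults so far: 3)
  step 3: ref 1 -> HIT, frames=[1,3] (faults so far: 3)
  step 4: ref 1 -> HIT, frames=[1,3] (faults so far: 3)
  step 5: ref 1 -> HIT, frames=[1,3] (faults so far: 3)
  step 6: ref 5 -> FAULT, evict 3, frames=[1,5] (faults so far: 4)
  step 7: ref 5 -> HIT, frames=[1,5] (faults so far: 4)
  step 8: ref 3 -> FAULT, evict 1, frames=[3,5] (faults so far: 5)
  step 9: ref 3 -> HIT, frames=[3,5] (faults so far: 5)
  step 10: ref 1 -> FAULT, evict 5, frames=[3,1] (faults so far: 6)
  step 11: ref 1 -> HIT, frames=[3,1] (faults so far: 6)
  LRU total faults: 6
--- Optimal ---
  step 0: ref 5 -> FAULT, frames=[5,-] (faults so far: 1)
  step 1: ref 3 -> FAULT, frames=[5,3] (faults so far: 2)
  step 2: ref 1 -> FAULT, evict 3, frames=[5,1] (faults so far: 3)
  step 3: ref 1 -> HIT, frames=[5,1] (faults so far: 3)
  step 4: ref 1 -> HIT, frames=[5,1] (faults so far: 3)
  step 5: ref 1 -> HIT, frames=[5,1] (faults so far: 3)
  step 6: ref 5 -> HIT, frames=[5,1] (faults so far: 3)
  step 7: ref 5 -> HIT, frames=[5,1] (faults so far: 3)
  step 8: ref 3 -> FAULT, evict 5, frames=[3,1] (faults so far: 4)
  step 9: ref 3 -> HIT, frames=[3,1] (faults so far: 4)
  step 10: ref 1 -> HIT, frames=[3,1] (faults so far: 4)
  step 11: ref 1 -> HIT, frames=[3,1] (faults so far: 4)
  Optimal total faults: 4

Answer: 6 6 4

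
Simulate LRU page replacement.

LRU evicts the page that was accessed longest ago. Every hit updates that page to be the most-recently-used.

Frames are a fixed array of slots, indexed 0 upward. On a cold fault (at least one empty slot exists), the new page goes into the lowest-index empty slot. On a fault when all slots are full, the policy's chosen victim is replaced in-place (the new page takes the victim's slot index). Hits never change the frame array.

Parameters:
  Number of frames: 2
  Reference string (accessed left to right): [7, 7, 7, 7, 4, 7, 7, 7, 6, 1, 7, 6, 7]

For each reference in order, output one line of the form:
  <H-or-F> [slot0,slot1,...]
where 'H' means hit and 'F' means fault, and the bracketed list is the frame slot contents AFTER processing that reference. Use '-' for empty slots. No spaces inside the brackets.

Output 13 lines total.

F [7,-]
H [7,-]
H [7,-]
H [7,-]
F [7,4]
H [7,4]
H [7,4]
H [7,4]
F [7,6]
F [1,6]
F [1,7]
F [6,7]
H [6,7]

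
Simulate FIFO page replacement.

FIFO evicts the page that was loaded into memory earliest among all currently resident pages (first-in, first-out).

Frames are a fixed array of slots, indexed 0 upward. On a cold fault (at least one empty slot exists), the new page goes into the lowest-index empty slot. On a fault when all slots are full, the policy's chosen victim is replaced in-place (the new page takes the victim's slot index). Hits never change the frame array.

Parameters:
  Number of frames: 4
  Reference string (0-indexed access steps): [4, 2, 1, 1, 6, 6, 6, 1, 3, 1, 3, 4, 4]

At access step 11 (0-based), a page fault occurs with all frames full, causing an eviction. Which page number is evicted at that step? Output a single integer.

Answer: 2

Derivation:
Step 0: ref 4 -> FAULT, frames=[4,-,-,-]
Step 1: ref 2 -> FAULT, frames=[4,2,-,-]
Step 2: ref 1 -> FAULT, frames=[4,2,1,-]
Step 3: ref 1 -> HIT, frames=[4,2,1,-]
Step 4: ref 6 -> FAULT, frames=[4,2,1,6]
Step 5: ref 6 -> HIT, frames=[4,2,1,6]
Step 6: ref 6 -> HIT, frames=[4,2,1,6]
Step 7: ref 1 -> HIT, frames=[4,2,1,6]
Step 8: ref 3 -> FAULT, evict 4, frames=[3,2,1,6]
Step 9: ref 1 -> HIT, frames=[3,2,1,6]
Step 10: ref 3 -> HIT, frames=[3,2,1,6]
Step 11: ref 4 -> FAULT, evict 2, frames=[3,4,1,6]
At step 11: evicted page 2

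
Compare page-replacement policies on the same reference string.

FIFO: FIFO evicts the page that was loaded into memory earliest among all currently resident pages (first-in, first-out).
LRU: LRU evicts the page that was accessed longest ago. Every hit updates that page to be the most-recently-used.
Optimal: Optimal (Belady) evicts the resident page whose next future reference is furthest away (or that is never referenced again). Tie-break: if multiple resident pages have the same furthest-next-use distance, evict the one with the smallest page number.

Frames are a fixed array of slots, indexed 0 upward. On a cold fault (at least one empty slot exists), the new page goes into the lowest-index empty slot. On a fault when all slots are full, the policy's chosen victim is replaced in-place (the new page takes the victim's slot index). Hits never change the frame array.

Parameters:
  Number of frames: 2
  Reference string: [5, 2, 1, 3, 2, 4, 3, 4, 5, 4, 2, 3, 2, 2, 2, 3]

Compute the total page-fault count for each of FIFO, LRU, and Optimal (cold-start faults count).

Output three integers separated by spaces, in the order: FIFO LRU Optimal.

--- FIFO ---
  step 0: ref 5 -> FAULT, frames=[5,-] (faults so far: 1)
  step 1: ref 2 -> FAULT, frames=[5,2] (faults so far: 2)
  step 2: ref 1 -> FAULT, evict 5, frames=[1,2] (faults so far: 3)
  step 3: ref 3 -> FAULT, evict 2, frames=[1,3] (faults so far: 4)
  step 4: ref 2 -> FAULT, evict 1, frames=[2,3] (faults so far: 5)
  step 5: ref 4 -> FAULT, evict 3, frames=[2,4] (faults so far: 6)
  step 6: ref 3 -> FAULT, evict 2, frames=[3,4] (faults so far: 7)
  step 7: ref 4 -> HIT, frames=[3,4] (faults so far: 7)
  step 8: ref 5 -> FAULT, evict 4, frames=[3,5] (faults so far: 8)
  step 9: ref 4 -> FAULT, evict 3, frames=[4,5] (faults so far: 9)
  step 10: ref 2 -> FAULT, evict 5, frames=[4,2] (faults so far: 10)
  step 11: ref 3 -> FAULT, evict 4, frames=[3,2] (faults so far: 11)
  step 12: ref 2 -> HIT, frames=[3,2] (faults so far: 11)
  step 13: ref 2 -> HIT, frames=[3,2] (faults so far: 11)
  step 14: ref 2 -> HIT, frames=[3,2] (faults so far: 11)
  step 15: ref 3 -> HIT, frames=[3,2] (faults so far: 11)
  FIFO total faults: 11
--- LRU ---
  step 0: ref 5 -> FAULT, frames=[5,-] (faults so far: 1)
  step 1: ref 2 -> FAULT, frames=[5,2] (faults so far: 2)
  step 2: ref 1 -> FAULT, evict 5, frames=[1,2] (faults so far: 3)
  step 3: ref 3 -> FAULT, evict 2, frames=[1,3] (faults so far: 4)
  step 4: ref 2 -> FAULT, evict 1, frames=[2,3] (faults so far: 5)
  step 5: ref 4 -> FAULT, evict 3, frames=[2,4] (faults so far: 6)
  step 6: ref 3 -> FAULT, evict 2, frames=[3,4] (faults so far: 7)
  step 7: ref 4 -> HIT, frames=[3,4] (faults so far: 7)
  step 8: ref 5 -> FAULT, evict 3, frames=[5,4] (faults so far: 8)
  step 9: ref 4 -> HIT, frames=[5,4] (faults so far: 8)
  step 10: ref 2 -> FAULT, evict 5, frames=[2,4] (faults so far: 9)
  step 11: ref 3 -> FAULT, evict 4, frames=[2,3] (faults so far: 10)
  step 12: ref 2 -> HIT, frames=[2,3] (faults so far: 10)
  step 13: ref 2 -> HIT, frames=[2,3] (faults so far: 10)
  step 14: ref 2 -> HIT, frames=[2,3] (faults so far: 10)
  step 15: ref 3 -> HIT, frames=[2,3] (faults so far: 10)
  LRU total faults: 10
--- Optimal ---
  step 0: ref 5 -> FAULT, frames=[5,-] (faults so far: 1)
  step 1: ref 2 -> FAULT, frames=[5,2] (faults so far: 2)
  step 2: ref 1 -> FAULT, evict 5, frames=[1,2] (faults so far: 3)
  step 3: ref 3 -> FAULT, evict 1, frames=[3,2] (faults so far: 4)
  step 4: ref 2 -> HIT, frames=[3,2] (faults so far: 4)
  step 5: ref 4 -> FAULT, evict 2, frames=[3,4] (faults so far: 5)
  step 6: ref 3 -> HIT, frames=[3,4] (faults so far: 5)
  step 7: ref 4 -> HIT, frames=[3,4] (faults so far: 5)
  step 8: ref 5 -> FAULT, evict 3, frames=[5,4] (faults so far: 6)
  step 9: ref 4 -> HIT, frames=[5,4] (faults so far: 6)
  step 10: ref 2 -> FAULT, evict 4, frames=[5,2] (faults so far: 7)
  step 11: ref 3 -> FAULT, evict 5, frames=[3,2] (faults so far: 8)
  step 12: ref 2 -> HIT, frames=[3,2] (faults so far: 8)
  step 13: ref 2 -> HIT, frames=[3,2] (faults so far: 8)
  step 14: ref 2 -> HIT, frames=[3,2] (faults so far: 8)
  step 15: ref 3 -> HIT, frames=[3,2] (faults so far: 8)
  Optimal total faults: 8

Answer: 11 10 8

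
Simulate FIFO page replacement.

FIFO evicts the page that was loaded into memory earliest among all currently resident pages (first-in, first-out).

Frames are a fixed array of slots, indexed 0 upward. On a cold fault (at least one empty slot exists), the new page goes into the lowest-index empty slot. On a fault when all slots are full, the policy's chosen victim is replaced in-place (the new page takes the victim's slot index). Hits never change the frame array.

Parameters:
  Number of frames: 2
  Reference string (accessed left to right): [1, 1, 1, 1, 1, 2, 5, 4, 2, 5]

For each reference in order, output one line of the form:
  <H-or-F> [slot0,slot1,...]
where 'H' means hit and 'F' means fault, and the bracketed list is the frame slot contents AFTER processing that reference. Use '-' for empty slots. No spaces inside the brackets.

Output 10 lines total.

F [1,-]
H [1,-]
H [1,-]
H [1,-]
H [1,-]
F [1,2]
F [5,2]
F [5,4]
F [2,4]
F [2,5]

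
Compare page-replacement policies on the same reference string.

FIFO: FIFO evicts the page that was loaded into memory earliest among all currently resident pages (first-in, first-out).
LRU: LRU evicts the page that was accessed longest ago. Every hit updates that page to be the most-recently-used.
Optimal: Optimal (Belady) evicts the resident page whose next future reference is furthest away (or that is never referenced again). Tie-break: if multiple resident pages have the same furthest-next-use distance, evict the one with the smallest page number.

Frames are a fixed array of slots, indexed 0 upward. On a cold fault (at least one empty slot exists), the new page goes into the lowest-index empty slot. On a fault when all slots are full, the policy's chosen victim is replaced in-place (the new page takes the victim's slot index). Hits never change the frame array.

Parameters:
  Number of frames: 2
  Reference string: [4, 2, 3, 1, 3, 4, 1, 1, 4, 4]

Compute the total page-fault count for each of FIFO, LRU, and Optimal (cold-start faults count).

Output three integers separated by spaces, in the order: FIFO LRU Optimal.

Answer: 5 6 5

Derivation:
--- FIFO ---
  step 0: ref 4 -> FAULT, frames=[4,-] (faults so far: 1)
  step 1: ref 2 -> FAULT, frames=[4,2] (faults so far: 2)
  step 2: ref 3 -> FAULT, evict 4, frames=[3,2] (faults so far: 3)
  step 3: ref 1 -> FAULT, evict 2, frames=[3,1] (faults so far: 4)
  step 4: ref 3 -> HIT, frames=[3,1] (faults so far: 4)
  step 5: ref 4 -> FAULT, evict 3, frames=[4,1] (faults so far: 5)
  step 6: ref 1 -> HIT, frames=[4,1] (faults so far: 5)
  step 7: ref 1 -> HIT, frames=[4,1] (faults so far: 5)
  step 8: ref 4 -> HIT, frames=[4,1] (faults so far: 5)
  step 9: ref 4 -> HIT, frames=[4,1] (faults so far: 5)
  FIFO total faults: 5
--- LRU ---
  step 0: ref 4 -> FAULT, frames=[4,-] (faults so far: 1)
  step 1: ref 2 -> FAULT, frames=[4,2] (faults so far: 2)
  step 2: ref 3 -> FAULT, evict 4, frames=[3,2] (faults so far: 3)
  step 3: ref 1 -> FAULT, evict 2, frames=[3,1] (faults so far: 4)
  step 4: ref 3 -> HIT, frames=[3,1] (faults so far: 4)
  step 5: ref 4 -> FAULT, evict 1, frames=[3,4] (faults so far: 5)
  step 6: ref 1 -> FAULT, evict 3, frames=[1,4] (faults so far: 6)
  step 7: ref 1 -> HIT, frames=[1,4] (faults so far: 6)
  step 8: ref 4 -> HIT, frames=[1,4] (faults so far: 6)
  step 9: ref 4 -> HIT, frames=[1,4] (faults so far: 6)
  LRU total faults: 6
--- Optimal ---
  step 0: ref 4 -> FAULT, frames=[4,-] (faults so far: 1)
  step 1: ref 2 -> FAULT, frames=[4,2] (faults so far: 2)
  step 2: ref 3 -> FAULT, evict 2, frames=[4,3] (faults so far: 3)
  step 3: ref 1 -> FAULT, evict 4, frames=[1,3] (faults so far: 4)
  step 4: ref 3 -> HIT, frames=[1,3] (faults so far: 4)
  step 5: ref 4 -> FAULT, evict 3, frames=[1,4] (faults so far: 5)
  step 6: ref 1 -> HIT, frames=[1,4] (faults so far: 5)
  step 7: ref 1 -> HIT, frames=[1,4] (faults so far: 5)
  step 8: ref 4 -> HIT, frames=[1,4] (faults so far: 5)
  step 9: ref 4 -> HIT, frames=[1,4] (faults so far: 5)
  Optimal total faults: 5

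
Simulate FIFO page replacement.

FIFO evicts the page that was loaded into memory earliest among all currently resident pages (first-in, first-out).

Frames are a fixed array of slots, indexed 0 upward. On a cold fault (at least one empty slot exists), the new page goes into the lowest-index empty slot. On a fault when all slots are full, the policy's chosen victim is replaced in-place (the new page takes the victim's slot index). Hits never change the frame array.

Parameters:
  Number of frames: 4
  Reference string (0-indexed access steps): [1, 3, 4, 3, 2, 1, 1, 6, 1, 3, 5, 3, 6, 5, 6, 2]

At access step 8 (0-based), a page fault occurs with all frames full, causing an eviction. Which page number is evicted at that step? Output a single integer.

Step 0: ref 1 -> FAULT, frames=[1,-,-,-]
Step 1: ref 3 -> FAULT, frames=[1,3,-,-]
Step 2: ref 4 -> FAULT, frames=[1,3,4,-]
Step 3: ref 3 -> HIT, frames=[1,3,4,-]
Step 4: ref 2 -> FAULT, frames=[1,3,4,2]
Step 5: ref 1 -> HIT, frames=[1,3,4,2]
Step 6: ref 1 -> HIT, frames=[1,3,4,2]
Step 7: ref 6 -> FAULT, evict 1, frames=[6,3,4,2]
Step 8: ref 1 -> FAULT, evict 3, frames=[6,1,4,2]
At step 8: evicted page 3

Answer: 3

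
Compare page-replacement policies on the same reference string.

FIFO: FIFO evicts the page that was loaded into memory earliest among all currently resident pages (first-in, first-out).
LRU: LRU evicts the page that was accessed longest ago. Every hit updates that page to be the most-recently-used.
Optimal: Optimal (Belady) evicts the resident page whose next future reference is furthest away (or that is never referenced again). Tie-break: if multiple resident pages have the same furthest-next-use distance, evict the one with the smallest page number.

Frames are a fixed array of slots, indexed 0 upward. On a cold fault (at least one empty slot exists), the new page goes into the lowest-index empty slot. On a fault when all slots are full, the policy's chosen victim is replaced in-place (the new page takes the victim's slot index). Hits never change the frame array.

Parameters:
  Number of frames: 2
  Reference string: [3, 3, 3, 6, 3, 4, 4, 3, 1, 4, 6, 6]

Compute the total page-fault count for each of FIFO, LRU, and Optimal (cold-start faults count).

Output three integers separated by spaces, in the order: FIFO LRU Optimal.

--- FIFO ---
  step 0: ref 3 -> FAULT, frames=[3,-] (faults so far: 1)
  step 1: ref 3 -> HIT, frames=[3,-] (faults so far: 1)
  step 2: ref 3 -> HIT, frames=[3,-] (faults so far: 1)
  step 3: ref 6 -> FAULT, frames=[3,6] (faults so far: 2)
  step 4: ref 3 -> HIT, frames=[3,6] (faults so far: 2)
  step 5: ref 4 -> FAULT, evict 3, frames=[4,6] (faults so far: 3)
  step 6: ref 4 -> HIT, frames=[4,6] (faults so far: 3)
  step 7: ref 3 -> FAULT, evict 6, frames=[4,3] (faults so far: 4)
  step 8: ref 1 -> FAULT, evict 4, frames=[1,3] (faults so far: 5)
  step 9: ref 4 -> FAULT, evict 3, frames=[1,4] (faults so far: 6)
  step 10: ref 6 -> FAULT, evict 1, frames=[6,4] (faults so far: 7)
  step 11: ref 6 -> HIT, frames=[6,4] (faults so far: 7)
  FIFO total faults: 7
--- LRU ---
  step 0: ref 3 -> FAULT, frames=[3,-] (faults so far: 1)
  step 1: ref 3 -> HIT, frames=[3,-] (faults so far: 1)
  step 2: ref 3 -> HIT, frames=[3,-] (faults so far: 1)
  step 3: ref 6 -> FAULT, frames=[3,6] (faults so far: 2)
  step 4: ref 3 -> HIT, frames=[3,6] (faults so far: 2)
  step 5: ref 4 -> FAULT, evict 6, frames=[3,4] (faults so far: 3)
  step 6: ref 4 -> HIT, frames=[3,4] (faults so far: 3)
  step 7: ref 3 -> HIT, frames=[3,4] (faults so far: 3)
  step 8: ref 1 -> FAULT, evict 4, frames=[3,1] (faults so far: 4)
  step 9: ref 4 -> FAULT, evict 3, frames=[4,1] (faults so far: 5)
  step 10: ref 6 -> FAULT, evict 1, frames=[4,6] (faults so far: 6)
  step 11: ref 6 -> HIT, frames=[4,6] (faults so far: 6)
  LRU total faults: 6
--- Optimal ---
  step 0: ref 3 -> FAULT, frames=[3,-] (faults so far: 1)
  step 1: ref 3 -> HIT, frames=[3,-] (faults so far: 1)
  step 2: ref 3 -> HIT, frames=[3,-] (faults so far: 1)
  step 3: ref 6 -> FAULT, frames=[3,6] (faults so far: 2)
  step 4: ref 3 -> HIT, frames=[3,6] (faults so far: 2)
  step 5: ref 4 -> FAULT, evict 6, frames=[3,4] (faults so far: 3)
  step 6: ref 4 -> HIT, frames=[3,4] (faults so far: 3)
  step 7: ref 3 -> HIT, frames=[3,4] (faults so far: 3)
  step 8: ref 1 -> FAULT, evict 3, frames=[1,4] (faults so far: 4)
  step 9: ref 4 -> HIT, frames=[1,4] (faults so far: 4)
  step 10: ref 6 -> FAULT, evict 1, frames=[6,4] (faults so far: 5)
  step 11: ref 6 -> HIT, frames=[6,4] (faults so far: 5)
  Optimal total faults: 5

Answer: 7 6 5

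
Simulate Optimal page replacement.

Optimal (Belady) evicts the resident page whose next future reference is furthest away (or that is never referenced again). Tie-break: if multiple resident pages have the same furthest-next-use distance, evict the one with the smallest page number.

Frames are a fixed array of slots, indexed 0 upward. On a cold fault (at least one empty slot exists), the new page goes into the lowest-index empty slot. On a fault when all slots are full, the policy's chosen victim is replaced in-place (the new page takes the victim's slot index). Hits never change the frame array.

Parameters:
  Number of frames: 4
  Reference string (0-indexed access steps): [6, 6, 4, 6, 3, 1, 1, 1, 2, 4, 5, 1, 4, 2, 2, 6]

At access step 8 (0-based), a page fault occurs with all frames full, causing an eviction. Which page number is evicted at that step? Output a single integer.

Answer: 3

Derivation:
Step 0: ref 6 -> FAULT, frames=[6,-,-,-]
Step 1: ref 6 -> HIT, frames=[6,-,-,-]
Step 2: ref 4 -> FAULT, frames=[6,4,-,-]
Step 3: ref 6 -> HIT, frames=[6,4,-,-]
Step 4: ref 3 -> FAULT, frames=[6,4,3,-]
Step 5: ref 1 -> FAULT, frames=[6,4,3,1]
Step 6: ref 1 -> HIT, frames=[6,4,3,1]
Step 7: ref 1 -> HIT, frames=[6,4,3,1]
Step 8: ref 2 -> FAULT, evict 3, frames=[6,4,2,1]
At step 8: evicted page 3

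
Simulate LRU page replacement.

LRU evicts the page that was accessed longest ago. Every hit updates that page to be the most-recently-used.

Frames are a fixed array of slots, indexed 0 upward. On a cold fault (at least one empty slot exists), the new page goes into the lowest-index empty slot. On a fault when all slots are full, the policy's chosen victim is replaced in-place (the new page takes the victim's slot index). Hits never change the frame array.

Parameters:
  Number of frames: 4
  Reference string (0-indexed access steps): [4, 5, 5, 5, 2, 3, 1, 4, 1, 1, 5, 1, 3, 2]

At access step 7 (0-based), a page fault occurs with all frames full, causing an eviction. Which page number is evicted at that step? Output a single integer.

Answer: 5

Derivation:
Step 0: ref 4 -> FAULT, frames=[4,-,-,-]
Step 1: ref 5 -> FAULT, frames=[4,5,-,-]
Step 2: ref 5 -> HIT, frames=[4,5,-,-]
Step 3: ref 5 -> HIT, frames=[4,5,-,-]
Step 4: ref 2 -> FAULT, frames=[4,5,2,-]
Step 5: ref 3 -> FAULT, frames=[4,5,2,3]
Step 6: ref 1 -> FAULT, evict 4, frames=[1,5,2,3]
Step 7: ref 4 -> FAULT, evict 5, frames=[1,4,2,3]
At step 7: evicted page 5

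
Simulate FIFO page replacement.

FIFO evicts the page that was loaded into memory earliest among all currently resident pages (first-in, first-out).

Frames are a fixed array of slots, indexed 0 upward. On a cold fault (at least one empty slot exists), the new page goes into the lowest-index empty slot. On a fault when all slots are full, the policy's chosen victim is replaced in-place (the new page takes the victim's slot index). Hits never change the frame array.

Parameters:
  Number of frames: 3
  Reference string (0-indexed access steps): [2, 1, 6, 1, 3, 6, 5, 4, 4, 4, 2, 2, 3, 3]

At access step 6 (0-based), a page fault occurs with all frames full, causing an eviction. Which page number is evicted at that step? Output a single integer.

Answer: 1

Derivation:
Step 0: ref 2 -> FAULT, frames=[2,-,-]
Step 1: ref 1 -> FAULT, frames=[2,1,-]
Step 2: ref 6 -> FAULT, frames=[2,1,6]
Step 3: ref 1 -> HIT, frames=[2,1,6]
Step 4: ref 3 -> FAULT, evict 2, frames=[3,1,6]
Step 5: ref 6 -> HIT, frames=[3,1,6]
Step 6: ref 5 -> FAULT, evict 1, frames=[3,5,6]
At step 6: evicted page 1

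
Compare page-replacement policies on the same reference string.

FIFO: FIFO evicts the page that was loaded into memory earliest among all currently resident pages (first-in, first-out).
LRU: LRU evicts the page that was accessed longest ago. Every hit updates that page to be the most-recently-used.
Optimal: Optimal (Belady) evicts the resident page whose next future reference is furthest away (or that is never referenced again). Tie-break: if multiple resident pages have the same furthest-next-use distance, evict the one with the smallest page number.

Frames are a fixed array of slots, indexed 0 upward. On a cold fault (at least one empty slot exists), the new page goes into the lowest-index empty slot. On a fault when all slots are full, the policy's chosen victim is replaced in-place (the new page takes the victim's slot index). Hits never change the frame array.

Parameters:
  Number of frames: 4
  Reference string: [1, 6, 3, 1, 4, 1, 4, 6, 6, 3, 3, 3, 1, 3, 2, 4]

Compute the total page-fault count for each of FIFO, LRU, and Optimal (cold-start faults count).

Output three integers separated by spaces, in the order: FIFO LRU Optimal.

Answer: 5 6 5

Derivation:
--- FIFO ---
  step 0: ref 1 -> FAULT, frames=[1,-,-,-] (faults so far: 1)
  step 1: ref 6 -> FAULT, frames=[1,6,-,-] (faults so far: 2)
  step 2: ref 3 -> FAULT, frames=[1,6,3,-] (faults so far: 3)
  step 3: ref 1 -> HIT, frames=[1,6,3,-] (faults so far: 3)
  step 4: ref 4 -> FAULT, frames=[1,6,3,4] (faults so far: 4)
  step 5: ref 1 -> HIT, frames=[1,6,3,4] (faults so far: 4)
  step 6: ref 4 -> HIT, frames=[1,6,3,4] (faults so far: 4)
  step 7: ref 6 -> HIT, frames=[1,6,3,4] (faults so far: 4)
  step 8: ref 6 -> HIT, frames=[1,6,3,4] (faults so far: 4)
  step 9: ref 3 -> HIT, frames=[1,6,3,4] (faults so far: 4)
  step 10: ref 3 -> HIT, frames=[1,6,3,4] (faults so far: 4)
  step 11: ref 3 -> HIT, frames=[1,6,3,4] (faults so far: 4)
  step 12: ref 1 -> HIT, frames=[1,6,3,4] (faults so far: 4)
  step 13: ref 3 -> HIT, frames=[1,6,3,4] (faults so far: 4)
  step 14: ref 2 -> FAULT, evict 1, frames=[2,6,3,4] (faults so far: 5)
  step 15: ref 4 -> HIT, frames=[2,6,3,4] (faults so far: 5)
  FIFO total faults: 5
--- LRU ---
  step 0: ref 1 -> FAULT, frames=[1,-,-,-] (faults so far: 1)
  step 1: ref 6 -> FAULT, frames=[1,6,-,-] (faults so far: 2)
  step 2: ref 3 -> FAULT, frames=[1,6,3,-] (faults so far: 3)
  step 3: ref 1 -> HIT, frames=[1,6,3,-] (faults so far: 3)
  step 4: ref 4 -> FAULT, frames=[1,6,3,4] (faults so far: 4)
  step 5: ref 1 -> HIT, frames=[1,6,3,4] (faults so far: 4)
  step 6: ref 4 -> HIT, frames=[1,6,3,4] (faults so far: 4)
  step 7: ref 6 -> HIT, frames=[1,6,3,4] (faults so far: 4)
  step 8: ref 6 -> HIT, frames=[1,6,3,4] (faults so far: 4)
  step 9: ref 3 -> HIT, frames=[1,6,3,4] (faults so far: 4)
  step 10: ref 3 -> HIT, frames=[1,6,3,4] (faults so far: 4)
  step 11: ref 3 -> HIT, frames=[1,6,3,4] (faults so far: 4)
  step 12: ref 1 -> HIT, frames=[1,6,3,4] (faults so far: 4)
  step 13: ref 3 -> HIT, frames=[1,6,3,4] (faults so far: 4)
  step 14: ref 2 -> FAULT, evict 4, frames=[1,6,3,2] (faults so far: 5)
  step 15: ref 4 -> FAULT, evict 6, frames=[1,4,3,2] (faults so far: 6)
  LRU total faults: 6
--- Optimal ---
  step 0: ref 1 -> FAULT, frames=[1,-,-,-] (faults so far: 1)
  step 1: ref 6 -> FAULT, frames=[1,6,-,-] (faults so far: 2)
  step 2: ref 3 -> FAULT, frames=[1,6,3,-] (faults so far: 3)
  step 3: ref 1 -> HIT, frames=[1,6,3,-] (faults so far: 3)
  step 4: ref 4 -> FAULT, frames=[1,6,3,4] (faults so far: 4)
  step 5: ref 1 -> HIT, frames=[1,6,3,4] (faults so far: 4)
  step 6: ref 4 -> HIT, frames=[1,6,3,4] (faults so far: 4)
  step 7: ref 6 -> HIT, frames=[1,6,3,4] (faults so far: 4)
  step 8: ref 6 -> HIT, frames=[1,6,3,4] (faults so far: 4)
  step 9: ref 3 -> HIT, frames=[1,6,3,4] (faults so far: 4)
  step 10: ref 3 -> HIT, frames=[1,6,3,4] (faults so far: 4)
  step 11: ref 3 -> HIT, frames=[1,6,3,4] (faults so far: 4)
  step 12: ref 1 -> HIT, frames=[1,6,3,4] (faults so far: 4)
  step 13: ref 3 -> HIT, frames=[1,6,3,4] (faults so far: 4)
  step 14: ref 2 -> FAULT, evict 1, frames=[2,6,3,4] (faults so far: 5)
  step 15: ref 4 -> HIT, frames=[2,6,3,4] (faults so far: 5)
  Optimal total faults: 5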